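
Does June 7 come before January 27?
No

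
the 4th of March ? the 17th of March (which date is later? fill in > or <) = <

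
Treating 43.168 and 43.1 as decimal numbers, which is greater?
43.168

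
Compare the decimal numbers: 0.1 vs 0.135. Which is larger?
0.135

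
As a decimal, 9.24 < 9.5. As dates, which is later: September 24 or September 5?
September 24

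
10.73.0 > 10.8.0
True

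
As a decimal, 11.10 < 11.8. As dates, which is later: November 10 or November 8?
November 10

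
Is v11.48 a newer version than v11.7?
Yes. Version numbers are compared segment by segment as integers, not as decimals: minor version 48 > 7, so v11.48 > v11.7 (even though the decimal 11.48 < 11.7).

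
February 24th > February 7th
True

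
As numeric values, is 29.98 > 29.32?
True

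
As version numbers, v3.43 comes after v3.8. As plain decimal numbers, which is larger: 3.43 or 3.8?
3.8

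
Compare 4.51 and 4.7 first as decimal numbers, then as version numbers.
As decimals: 4.51 < 4.7. As versions: v4.51 > v4.7 (minor version 51 > 7).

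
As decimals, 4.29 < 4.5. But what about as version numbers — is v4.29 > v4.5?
True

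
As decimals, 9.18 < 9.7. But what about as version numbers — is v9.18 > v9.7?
True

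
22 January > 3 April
False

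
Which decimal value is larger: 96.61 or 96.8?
96.8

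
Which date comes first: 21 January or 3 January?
3 January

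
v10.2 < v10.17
True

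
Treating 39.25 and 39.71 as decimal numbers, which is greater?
39.71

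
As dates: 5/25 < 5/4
False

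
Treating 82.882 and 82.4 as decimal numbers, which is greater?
82.882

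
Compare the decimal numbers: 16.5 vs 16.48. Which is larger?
16.5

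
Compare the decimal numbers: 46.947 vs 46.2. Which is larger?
46.947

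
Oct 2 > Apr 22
True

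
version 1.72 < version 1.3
False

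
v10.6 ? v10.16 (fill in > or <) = <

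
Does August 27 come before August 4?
No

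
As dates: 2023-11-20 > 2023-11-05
True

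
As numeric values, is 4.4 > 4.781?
False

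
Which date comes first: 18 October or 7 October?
7 October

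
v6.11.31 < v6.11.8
False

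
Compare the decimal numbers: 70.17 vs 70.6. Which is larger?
70.6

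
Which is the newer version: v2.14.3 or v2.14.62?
v2.14.62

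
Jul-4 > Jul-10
False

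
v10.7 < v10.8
True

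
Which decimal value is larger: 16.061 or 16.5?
16.5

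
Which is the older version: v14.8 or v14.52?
v14.8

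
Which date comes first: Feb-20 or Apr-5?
Feb-20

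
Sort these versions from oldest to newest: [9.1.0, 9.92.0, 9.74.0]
[9.1.0, 9.74.0, 9.92.0]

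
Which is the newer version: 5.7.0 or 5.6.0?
5.7.0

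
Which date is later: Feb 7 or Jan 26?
Feb 7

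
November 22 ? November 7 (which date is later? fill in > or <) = >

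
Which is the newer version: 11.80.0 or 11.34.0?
11.80.0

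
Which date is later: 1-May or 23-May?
23-May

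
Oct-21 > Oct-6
True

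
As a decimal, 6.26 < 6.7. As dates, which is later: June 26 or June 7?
June 26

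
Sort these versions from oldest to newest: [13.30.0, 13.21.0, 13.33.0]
[13.21.0, 13.30.0, 13.33.0]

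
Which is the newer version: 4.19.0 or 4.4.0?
4.19.0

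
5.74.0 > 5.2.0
True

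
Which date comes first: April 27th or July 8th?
April 27th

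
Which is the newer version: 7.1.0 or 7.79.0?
7.79.0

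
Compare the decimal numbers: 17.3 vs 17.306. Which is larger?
17.306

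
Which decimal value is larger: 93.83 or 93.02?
93.83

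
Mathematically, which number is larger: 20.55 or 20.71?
20.71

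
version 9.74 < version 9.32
False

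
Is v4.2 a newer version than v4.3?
No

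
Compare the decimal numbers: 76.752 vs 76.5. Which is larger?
76.752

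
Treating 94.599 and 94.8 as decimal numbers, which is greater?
94.8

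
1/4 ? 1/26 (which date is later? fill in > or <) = <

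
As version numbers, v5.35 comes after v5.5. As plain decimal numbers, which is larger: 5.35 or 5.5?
5.5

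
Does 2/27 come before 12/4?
Yes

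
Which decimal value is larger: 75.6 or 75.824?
75.824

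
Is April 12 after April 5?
Yes. Day 12 comes after day 5 in April — this is a date comparison, not a decimal one (the decimal 4.12 would be smaller than 4.5).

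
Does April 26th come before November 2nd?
Yes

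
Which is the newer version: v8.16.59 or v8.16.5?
v8.16.59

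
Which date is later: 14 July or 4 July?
14 July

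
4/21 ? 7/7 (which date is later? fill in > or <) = <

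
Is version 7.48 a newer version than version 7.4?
Yes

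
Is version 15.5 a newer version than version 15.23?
No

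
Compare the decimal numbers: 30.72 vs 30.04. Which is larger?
30.72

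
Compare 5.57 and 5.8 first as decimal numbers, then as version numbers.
As decimals: 5.57 < 5.8. As versions: v5.57 > v5.8 (minor version 57 > 8).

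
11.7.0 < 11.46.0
True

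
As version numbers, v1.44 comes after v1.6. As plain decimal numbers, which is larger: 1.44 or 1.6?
1.6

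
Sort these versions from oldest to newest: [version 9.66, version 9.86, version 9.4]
[version 9.4, version 9.66, version 9.86]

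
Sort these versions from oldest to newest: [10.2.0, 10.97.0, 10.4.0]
[10.2.0, 10.4.0, 10.97.0]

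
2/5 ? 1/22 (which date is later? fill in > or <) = >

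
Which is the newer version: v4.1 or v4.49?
v4.49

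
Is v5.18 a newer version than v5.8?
Yes. Version numbers are compared segment by segment as integers, not as decimals: minor version 18 > 8, so v5.18 > v5.8 (even though the decimal 5.18 < 5.8).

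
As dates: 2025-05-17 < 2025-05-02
False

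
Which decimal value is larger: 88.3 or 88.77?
88.77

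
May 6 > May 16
False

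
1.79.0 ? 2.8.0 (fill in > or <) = <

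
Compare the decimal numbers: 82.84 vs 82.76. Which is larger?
82.84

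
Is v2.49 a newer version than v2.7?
Yes. Version numbers are compared segment by segment as integers, not as decimals: minor version 49 > 7, so v2.49 > v2.7 (even though the decimal 2.49 < 2.7).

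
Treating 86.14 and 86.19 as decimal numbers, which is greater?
86.19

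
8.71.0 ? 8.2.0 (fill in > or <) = >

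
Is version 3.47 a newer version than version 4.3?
No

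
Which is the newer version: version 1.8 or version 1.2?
version 1.8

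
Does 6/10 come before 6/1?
No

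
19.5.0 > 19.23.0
False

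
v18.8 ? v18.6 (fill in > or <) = >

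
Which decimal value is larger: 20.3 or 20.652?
20.652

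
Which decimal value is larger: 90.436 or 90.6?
90.6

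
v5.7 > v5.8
False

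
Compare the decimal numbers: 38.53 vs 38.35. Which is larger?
38.53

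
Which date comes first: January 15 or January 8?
January 8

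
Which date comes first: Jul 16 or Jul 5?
Jul 5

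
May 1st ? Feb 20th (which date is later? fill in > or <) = >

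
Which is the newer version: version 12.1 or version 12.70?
version 12.70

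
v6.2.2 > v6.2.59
False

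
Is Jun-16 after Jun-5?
Yes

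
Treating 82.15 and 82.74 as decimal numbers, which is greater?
82.74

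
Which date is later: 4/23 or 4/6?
4/23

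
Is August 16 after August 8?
Yes. Day 16 comes after day 8 in August — this is a date comparison, not a decimal one (the decimal 8.16 would be smaller than 8.8).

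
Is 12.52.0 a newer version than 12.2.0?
Yes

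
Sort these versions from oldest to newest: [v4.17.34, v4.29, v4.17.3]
[v4.17.3, v4.17.34, v4.29]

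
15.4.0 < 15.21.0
True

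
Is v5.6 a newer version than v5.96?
No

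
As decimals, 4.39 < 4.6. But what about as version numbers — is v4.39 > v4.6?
True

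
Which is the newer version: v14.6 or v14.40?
v14.40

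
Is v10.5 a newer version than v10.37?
No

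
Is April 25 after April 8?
Yes. Day 25 comes after day 8 in April — this is a date comparison, not a decimal one (the decimal 4.25 would be smaller than 4.8).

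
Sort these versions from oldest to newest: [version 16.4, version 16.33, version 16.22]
[version 16.4, version 16.22, version 16.33]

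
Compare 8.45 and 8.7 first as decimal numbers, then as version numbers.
As decimals: 8.45 < 8.7. As versions: v8.45 > v8.7 (minor version 45 > 7).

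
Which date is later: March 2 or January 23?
March 2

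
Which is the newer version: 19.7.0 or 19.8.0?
19.8.0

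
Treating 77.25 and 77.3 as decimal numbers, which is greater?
77.3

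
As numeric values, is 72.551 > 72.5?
True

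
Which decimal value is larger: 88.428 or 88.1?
88.428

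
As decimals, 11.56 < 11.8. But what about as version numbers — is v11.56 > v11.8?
True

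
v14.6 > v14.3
True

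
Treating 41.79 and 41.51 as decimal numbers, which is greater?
41.79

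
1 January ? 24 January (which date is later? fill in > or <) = <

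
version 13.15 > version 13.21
False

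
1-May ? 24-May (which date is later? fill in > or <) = <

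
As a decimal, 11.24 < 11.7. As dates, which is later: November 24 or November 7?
November 24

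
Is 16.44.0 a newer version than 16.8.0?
Yes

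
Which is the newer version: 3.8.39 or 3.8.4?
3.8.39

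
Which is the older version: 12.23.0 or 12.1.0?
12.1.0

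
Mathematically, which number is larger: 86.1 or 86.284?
86.284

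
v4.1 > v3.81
True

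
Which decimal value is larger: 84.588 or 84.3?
84.588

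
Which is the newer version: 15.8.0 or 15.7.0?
15.8.0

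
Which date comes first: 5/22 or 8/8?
5/22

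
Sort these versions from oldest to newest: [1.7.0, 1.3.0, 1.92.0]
[1.3.0, 1.7.0, 1.92.0]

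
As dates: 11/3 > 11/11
False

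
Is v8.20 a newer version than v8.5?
Yes. Version numbers are compared segment by segment as integers, not as decimals: minor version 20 > 5, so v8.20 > v8.5 (even though the decimal 8.20 < 8.5).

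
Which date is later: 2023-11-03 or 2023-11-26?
2023-11-26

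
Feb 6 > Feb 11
False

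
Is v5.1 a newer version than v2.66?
Yes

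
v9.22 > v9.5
True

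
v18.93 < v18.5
False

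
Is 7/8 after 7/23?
No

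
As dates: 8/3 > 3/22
True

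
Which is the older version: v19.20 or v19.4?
v19.4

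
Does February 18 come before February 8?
No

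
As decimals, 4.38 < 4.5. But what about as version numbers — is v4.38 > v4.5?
True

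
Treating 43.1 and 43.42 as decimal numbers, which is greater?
43.42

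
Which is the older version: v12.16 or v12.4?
v12.4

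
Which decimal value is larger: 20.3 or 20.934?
20.934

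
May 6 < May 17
True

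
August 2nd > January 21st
True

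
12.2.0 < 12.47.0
True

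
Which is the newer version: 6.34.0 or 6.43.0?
6.43.0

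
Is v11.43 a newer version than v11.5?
Yes. Version numbers are compared segment by segment as integers, not as decimals: minor version 43 > 5, so v11.43 > v11.5 (even though the decimal 11.43 < 11.5).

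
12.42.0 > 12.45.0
False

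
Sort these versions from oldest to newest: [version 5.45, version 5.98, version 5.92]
[version 5.45, version 5.92, version 5.98]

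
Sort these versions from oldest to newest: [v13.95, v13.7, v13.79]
[v13.7, v13.79, v13.95]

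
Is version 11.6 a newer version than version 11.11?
No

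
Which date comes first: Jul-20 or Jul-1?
Jul-1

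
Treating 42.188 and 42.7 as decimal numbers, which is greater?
42.7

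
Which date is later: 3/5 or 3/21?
3/21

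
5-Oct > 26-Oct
False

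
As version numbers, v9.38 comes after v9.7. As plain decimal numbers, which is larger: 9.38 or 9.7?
9.7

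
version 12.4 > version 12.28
False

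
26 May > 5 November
False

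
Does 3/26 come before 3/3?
No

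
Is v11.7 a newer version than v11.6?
Yes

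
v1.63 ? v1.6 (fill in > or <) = >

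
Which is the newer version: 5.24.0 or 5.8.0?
5.24.0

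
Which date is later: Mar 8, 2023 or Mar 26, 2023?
Mar 26, 2023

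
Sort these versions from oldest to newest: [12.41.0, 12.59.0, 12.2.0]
[12.2.0, 12.41.0, 12.59.0]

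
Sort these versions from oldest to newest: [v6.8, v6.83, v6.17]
[v6.8, v6.17, v6.83]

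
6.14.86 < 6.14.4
False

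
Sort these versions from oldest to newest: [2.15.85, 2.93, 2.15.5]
[2.15.5, 2.15.85, 2.93]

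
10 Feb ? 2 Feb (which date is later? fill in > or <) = >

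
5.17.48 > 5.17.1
True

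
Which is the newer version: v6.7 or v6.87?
v6.87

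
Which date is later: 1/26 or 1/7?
1/26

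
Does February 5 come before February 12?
Yes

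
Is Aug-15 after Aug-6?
Yes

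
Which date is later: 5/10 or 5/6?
5/10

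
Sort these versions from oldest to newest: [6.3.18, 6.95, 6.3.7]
[6.3.7, 6.3.18, 6.95]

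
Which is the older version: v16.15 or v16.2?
v16.2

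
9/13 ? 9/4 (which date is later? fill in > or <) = >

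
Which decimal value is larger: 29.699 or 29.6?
29.699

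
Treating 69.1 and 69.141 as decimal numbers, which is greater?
69.141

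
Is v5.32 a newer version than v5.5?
Yes. Version numbers are compared segment by segment as integers, not as decimals: minor version 32 > 5, so v5.32 > v5.5 (even though the decimal 5.32 < 5.5).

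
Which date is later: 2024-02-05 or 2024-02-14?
2024-02-14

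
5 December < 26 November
False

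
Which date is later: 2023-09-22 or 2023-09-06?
2023-09-22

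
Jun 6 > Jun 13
False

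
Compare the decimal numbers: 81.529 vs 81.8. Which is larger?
81.8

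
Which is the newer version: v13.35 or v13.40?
v13.40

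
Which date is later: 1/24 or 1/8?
1/24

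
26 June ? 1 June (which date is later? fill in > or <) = >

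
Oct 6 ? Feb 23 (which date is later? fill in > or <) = >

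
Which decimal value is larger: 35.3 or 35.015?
35.3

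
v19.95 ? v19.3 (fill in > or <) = >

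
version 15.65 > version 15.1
True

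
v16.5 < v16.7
True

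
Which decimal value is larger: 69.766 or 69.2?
69.766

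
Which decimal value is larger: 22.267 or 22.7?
22.7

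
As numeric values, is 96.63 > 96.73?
False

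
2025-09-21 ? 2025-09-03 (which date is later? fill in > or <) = >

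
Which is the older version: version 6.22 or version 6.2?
version 6.2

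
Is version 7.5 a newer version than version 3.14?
Yes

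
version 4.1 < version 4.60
True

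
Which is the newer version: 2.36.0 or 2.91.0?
2.91.0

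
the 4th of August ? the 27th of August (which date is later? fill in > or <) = <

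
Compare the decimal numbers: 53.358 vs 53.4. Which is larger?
53.4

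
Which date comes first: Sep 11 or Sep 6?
Sep 6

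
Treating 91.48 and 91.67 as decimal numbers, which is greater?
91.67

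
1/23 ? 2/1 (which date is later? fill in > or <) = <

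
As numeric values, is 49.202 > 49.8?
False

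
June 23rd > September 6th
False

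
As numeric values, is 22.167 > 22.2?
False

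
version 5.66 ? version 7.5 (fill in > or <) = <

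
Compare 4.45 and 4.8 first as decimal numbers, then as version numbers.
As decimals: 4.45 < 4.8. As versions: v4.45 > v4.8 (minor version 45 > 8).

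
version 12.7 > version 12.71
False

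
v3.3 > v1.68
True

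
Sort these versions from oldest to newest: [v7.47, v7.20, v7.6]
[v7.6, v7.20, v7.47]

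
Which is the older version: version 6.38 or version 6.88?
version 6.38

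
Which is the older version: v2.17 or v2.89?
v2.17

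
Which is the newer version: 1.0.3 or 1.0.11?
1.0.11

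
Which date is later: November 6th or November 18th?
November 18th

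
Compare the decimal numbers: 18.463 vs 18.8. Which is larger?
18.8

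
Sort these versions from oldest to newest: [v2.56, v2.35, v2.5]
[v2.5, v2.35, v2.56]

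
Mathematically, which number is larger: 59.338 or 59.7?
59.7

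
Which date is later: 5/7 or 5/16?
5/16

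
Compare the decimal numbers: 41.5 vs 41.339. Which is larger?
41.5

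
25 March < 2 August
True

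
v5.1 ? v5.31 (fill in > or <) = <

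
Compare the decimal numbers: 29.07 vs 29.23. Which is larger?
29.23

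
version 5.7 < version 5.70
True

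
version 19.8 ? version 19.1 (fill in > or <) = >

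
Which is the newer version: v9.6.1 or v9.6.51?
v9.6.51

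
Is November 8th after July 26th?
Yes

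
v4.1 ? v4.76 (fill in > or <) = <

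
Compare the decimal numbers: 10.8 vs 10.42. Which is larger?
10.8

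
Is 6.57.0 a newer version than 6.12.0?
Yes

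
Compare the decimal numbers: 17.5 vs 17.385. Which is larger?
17.5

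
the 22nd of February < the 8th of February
False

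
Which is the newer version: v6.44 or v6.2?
v6.44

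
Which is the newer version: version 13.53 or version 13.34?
version 13.53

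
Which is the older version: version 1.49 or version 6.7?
version 1.49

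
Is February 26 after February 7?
Yes. Day 26 comes after day 7 in February — this is a date comparison, not a decimal one (the decimal 2.26 would be smaller than 2.7).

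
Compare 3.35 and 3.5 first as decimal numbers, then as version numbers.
As decimals: 3.35 < 3.5. As versions: v3.35 > v3.5 (minor version 35 > 5).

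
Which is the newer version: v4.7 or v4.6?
v4.7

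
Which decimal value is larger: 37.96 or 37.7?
37.96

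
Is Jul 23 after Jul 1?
Yes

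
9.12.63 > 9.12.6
True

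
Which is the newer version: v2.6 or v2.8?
v2.8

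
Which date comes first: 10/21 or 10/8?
10/8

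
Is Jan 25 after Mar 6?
No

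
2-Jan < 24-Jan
True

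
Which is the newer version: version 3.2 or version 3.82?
version 3.82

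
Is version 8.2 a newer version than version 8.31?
No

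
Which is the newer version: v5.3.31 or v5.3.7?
v5.3.31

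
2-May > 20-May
False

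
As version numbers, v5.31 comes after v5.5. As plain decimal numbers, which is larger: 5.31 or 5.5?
5.5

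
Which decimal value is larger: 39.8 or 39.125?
39.8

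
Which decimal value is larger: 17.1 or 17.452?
17.452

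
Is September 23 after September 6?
Yes. Day 23 comes after day 6 in September — this is a date comparison, not a decimal one (the decimal 9.23 would be smaller than 9.6).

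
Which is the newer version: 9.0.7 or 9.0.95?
9.0.95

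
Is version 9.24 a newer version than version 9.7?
Yes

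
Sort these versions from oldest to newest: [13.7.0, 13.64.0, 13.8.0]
[13.7.0, 13.8.0, 13.64.0]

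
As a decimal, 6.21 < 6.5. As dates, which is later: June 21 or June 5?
June 21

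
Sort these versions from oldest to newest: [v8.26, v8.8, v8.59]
[v8.8, v8.26, v8.59]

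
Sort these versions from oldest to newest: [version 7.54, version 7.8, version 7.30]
[version 7.8, version 7.30, version 7.54]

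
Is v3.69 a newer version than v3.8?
Yes. Version numbers are compared segment by segment as integers, not as decimals: minor version 69 > 8, so v3.69 > v3.8 (even though the decimal 3.69 < 3.8).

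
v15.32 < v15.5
False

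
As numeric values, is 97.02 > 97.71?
False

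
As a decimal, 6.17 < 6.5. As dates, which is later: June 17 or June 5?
June 17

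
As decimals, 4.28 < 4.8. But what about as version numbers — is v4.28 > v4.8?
True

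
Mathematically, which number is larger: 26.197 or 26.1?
26.197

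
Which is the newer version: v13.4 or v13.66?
v13.66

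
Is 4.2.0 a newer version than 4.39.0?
No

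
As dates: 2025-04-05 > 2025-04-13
False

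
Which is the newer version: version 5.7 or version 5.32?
version 5.32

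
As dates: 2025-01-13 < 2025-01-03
False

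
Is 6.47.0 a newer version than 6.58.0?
No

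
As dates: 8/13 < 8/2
False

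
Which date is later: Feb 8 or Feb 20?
Feb 20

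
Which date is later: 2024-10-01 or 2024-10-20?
2024-10-20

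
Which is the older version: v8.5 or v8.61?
v8.5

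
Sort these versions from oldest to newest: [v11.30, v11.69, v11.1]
[v11.1, v11.30, v11.69]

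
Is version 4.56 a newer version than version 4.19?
Yes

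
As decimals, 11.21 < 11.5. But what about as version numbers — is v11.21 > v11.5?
True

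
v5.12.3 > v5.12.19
False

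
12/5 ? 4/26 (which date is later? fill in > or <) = >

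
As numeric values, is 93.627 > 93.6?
True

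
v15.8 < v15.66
True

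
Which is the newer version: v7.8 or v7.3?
v7.8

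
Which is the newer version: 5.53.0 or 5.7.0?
5.53.0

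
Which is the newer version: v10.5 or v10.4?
v10.5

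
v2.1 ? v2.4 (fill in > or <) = <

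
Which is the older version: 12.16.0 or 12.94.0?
12.16.0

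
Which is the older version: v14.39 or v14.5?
v14.5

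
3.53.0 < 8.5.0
True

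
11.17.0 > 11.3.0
True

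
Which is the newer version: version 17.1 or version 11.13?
version 17.1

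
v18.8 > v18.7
True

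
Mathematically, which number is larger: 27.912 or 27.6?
27.912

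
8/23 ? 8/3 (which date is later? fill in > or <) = >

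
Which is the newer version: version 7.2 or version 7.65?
version 7.65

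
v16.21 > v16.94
False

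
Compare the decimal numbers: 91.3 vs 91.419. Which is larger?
91.419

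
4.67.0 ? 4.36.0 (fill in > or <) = >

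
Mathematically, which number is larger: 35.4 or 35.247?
35.4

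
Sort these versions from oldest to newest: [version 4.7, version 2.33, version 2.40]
[version 2.33, version 2.40, version 4.7]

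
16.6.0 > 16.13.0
False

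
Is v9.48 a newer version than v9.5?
Yes. Version numbers are compared segment by segment as integers, not as decimals: minor version 48 > 5, so v9.48 > v9.5 (even though the decimal 9.48 < 9.5).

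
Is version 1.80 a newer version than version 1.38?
Yes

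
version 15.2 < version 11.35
False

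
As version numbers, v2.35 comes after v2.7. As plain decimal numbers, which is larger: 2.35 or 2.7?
2.7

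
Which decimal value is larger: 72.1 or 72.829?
72.829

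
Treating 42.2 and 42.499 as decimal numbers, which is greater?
42.499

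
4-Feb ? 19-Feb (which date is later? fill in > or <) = <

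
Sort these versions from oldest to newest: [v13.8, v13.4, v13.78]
[v13.4, v13.8, v13.78]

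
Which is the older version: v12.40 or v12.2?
v12.2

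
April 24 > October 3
False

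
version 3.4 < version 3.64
True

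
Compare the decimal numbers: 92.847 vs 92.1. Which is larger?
92.847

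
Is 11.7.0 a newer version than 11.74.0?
No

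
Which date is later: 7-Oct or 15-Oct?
15-Oct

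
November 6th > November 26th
False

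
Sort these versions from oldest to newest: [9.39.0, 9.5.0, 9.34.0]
[9.5.0, 9.34.0, 9.39.0]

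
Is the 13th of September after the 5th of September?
Yes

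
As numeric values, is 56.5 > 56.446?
True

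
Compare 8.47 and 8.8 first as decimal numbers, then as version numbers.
As decimals: 8.47 < 8.8. As versions: v8.47 > v8.8 (minor version 47 > 8).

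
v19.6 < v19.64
True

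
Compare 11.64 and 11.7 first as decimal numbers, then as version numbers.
As decimals: 11.64 < 11.7. As versions: v11.64 > v11.7 (minor version 64 > 7).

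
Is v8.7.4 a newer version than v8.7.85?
No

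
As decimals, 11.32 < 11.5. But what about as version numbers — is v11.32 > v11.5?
True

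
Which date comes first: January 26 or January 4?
January 4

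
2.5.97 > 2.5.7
True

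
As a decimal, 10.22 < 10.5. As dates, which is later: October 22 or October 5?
October 22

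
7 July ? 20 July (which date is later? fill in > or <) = <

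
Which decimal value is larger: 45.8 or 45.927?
45.927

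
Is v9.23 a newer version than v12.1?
No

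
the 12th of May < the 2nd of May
False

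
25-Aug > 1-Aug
True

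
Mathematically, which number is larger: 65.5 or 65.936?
65.936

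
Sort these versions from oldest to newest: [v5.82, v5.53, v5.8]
[v5.8, v5.53, v5.82]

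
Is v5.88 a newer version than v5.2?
Yes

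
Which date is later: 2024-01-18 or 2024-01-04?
2024-01-18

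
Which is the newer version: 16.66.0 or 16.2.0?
16.66.0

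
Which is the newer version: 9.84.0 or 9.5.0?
9.84.0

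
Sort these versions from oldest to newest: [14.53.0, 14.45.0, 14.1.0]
[14.1.0, 14.45.0, 14.53.0]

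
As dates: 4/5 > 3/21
True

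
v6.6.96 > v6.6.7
True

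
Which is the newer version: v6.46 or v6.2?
v6.46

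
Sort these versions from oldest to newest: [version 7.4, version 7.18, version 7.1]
[version 7.1, version 7.4, version 7.18]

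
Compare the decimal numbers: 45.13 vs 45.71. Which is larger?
45.71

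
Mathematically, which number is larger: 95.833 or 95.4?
95.833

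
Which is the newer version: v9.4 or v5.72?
v9.4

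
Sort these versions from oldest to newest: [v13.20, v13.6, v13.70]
[v13.6, v13.20, v13.70]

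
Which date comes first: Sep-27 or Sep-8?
Sep-8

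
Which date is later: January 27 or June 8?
June 8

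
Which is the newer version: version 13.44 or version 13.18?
version 13.44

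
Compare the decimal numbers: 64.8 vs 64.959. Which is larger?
64.959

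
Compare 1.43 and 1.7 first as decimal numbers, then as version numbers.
As decimals: 1.43 < 1.7. As versions: v1.43 > v1.7 (minor version 43 > 7).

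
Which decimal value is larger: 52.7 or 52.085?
52.7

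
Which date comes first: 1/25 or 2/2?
1/25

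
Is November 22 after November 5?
Yes. Day 22 comes after day 5 in November — this is a date comparison, not a decimal one (the decimal 11.22 would be smaller than 11.5).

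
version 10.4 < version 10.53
True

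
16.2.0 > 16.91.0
False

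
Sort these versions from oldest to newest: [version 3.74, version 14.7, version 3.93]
[version 3.74, version 3.93, version 14.7]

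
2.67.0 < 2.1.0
False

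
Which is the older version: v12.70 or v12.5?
v12.5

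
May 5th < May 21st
True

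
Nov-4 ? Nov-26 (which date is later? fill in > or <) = <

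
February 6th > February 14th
False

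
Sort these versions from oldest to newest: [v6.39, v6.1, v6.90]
[v6.1, v6.39, v6.90]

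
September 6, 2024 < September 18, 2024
True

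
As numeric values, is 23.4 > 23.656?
False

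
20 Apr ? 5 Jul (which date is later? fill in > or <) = <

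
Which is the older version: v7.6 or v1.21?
v1.21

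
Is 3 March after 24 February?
Yes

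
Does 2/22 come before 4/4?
Yes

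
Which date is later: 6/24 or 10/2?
10/2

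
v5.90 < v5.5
False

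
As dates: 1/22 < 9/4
True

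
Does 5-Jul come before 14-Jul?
Yes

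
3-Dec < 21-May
False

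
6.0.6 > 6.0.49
False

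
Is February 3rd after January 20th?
Yes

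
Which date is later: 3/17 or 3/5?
3/17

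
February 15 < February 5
False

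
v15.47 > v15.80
False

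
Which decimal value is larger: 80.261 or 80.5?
80.5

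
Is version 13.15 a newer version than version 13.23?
No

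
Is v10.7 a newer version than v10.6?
Yes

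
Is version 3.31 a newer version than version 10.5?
No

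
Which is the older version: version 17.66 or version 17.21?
version 17.21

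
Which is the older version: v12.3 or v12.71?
v12.3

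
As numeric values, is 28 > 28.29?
False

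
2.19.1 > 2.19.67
False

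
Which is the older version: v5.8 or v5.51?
v5.8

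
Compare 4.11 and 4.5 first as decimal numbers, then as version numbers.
As decimals: 4.11 < 4.5. As versions: v4.11 > v4.5 (minor version 11 > 5).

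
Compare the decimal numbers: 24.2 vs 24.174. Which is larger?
24.2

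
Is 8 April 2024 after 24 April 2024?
No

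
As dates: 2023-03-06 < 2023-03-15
True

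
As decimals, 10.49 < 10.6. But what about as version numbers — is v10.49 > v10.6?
True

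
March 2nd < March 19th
True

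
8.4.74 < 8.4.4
False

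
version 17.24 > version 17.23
True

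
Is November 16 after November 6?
Yes. Day 16 comes after day 6 in November — this is a date comparison, not a decimal one (the decimal 11.16 would be smaller than 11.6).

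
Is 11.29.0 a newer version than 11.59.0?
No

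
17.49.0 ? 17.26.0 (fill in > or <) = >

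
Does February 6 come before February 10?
Yes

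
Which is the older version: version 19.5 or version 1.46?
version 1.46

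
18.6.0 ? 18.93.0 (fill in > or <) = <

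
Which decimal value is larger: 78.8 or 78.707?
78.8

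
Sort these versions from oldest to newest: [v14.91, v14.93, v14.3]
[v14.3, v14.91, v14.93]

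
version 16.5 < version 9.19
False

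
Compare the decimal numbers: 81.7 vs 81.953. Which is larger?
81.953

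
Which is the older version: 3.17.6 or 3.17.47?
3.17.6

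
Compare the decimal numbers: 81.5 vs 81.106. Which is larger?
81.5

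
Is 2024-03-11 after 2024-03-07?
Yes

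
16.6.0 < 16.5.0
False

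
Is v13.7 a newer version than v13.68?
No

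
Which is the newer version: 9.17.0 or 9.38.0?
9.38.0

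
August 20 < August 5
False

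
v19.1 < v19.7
True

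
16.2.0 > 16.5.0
False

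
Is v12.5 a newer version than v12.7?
No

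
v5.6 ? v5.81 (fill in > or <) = <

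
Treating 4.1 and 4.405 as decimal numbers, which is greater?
4.405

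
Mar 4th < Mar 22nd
True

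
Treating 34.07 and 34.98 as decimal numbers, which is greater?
34.98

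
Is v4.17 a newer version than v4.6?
Yes. Version numbers are compared segment by segment as integers, not as decimals: minor version 17 > 6, so v4.17 > v4.6 (even though the decimal 4.17 < 4.6).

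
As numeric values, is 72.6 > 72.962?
False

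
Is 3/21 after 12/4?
No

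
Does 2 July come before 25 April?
No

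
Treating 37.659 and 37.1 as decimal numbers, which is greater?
37.659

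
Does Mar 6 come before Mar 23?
Yes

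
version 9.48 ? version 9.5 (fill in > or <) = >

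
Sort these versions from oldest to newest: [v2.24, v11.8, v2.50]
[v2.24, v2.50, v11.8]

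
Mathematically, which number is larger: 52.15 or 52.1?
52.15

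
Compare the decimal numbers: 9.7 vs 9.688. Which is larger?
9.7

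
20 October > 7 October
True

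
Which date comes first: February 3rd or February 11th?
February 3rd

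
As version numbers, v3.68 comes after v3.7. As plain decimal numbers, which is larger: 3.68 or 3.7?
3.7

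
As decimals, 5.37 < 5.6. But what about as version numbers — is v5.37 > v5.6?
True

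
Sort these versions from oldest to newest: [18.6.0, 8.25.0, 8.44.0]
[8.25.0, 8.44.0, 18.6.0]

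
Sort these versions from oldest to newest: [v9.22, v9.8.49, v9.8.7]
[v9.8.7, v9.8.49, v9.22]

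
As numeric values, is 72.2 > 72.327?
False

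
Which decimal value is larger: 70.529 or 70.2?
70.529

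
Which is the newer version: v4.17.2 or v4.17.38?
v4.17.38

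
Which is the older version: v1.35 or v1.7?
v1.7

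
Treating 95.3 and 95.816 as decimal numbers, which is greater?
95.816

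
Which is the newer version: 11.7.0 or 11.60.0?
11.60.0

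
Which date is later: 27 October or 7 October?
27 October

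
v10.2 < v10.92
True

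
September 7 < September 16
True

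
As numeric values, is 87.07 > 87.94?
False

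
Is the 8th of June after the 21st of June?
No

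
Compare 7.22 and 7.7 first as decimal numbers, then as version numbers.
As decimals: 7.22 < 7.7. As versions: v7.22 > v7.7 (minor version 22 > 7).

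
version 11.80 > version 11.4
True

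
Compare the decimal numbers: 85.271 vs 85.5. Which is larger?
85.5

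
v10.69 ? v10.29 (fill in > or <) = >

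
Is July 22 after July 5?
Yes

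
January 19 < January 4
False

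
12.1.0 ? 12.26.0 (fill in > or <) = <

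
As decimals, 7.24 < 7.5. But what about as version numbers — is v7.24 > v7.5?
True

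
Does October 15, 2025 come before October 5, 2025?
No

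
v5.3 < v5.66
True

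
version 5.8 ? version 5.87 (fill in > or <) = <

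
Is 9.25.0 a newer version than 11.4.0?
No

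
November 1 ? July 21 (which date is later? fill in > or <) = >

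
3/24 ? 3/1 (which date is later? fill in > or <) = >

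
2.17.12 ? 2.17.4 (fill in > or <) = >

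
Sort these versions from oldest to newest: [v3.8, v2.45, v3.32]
[v2.45, v3.8, v3.32]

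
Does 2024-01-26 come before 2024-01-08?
No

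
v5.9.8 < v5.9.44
True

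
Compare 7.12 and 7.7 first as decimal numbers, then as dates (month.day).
As decimals: 7.12 < 7.7. As dates: 7/12 is later than 7/7 (day 12 > day 7).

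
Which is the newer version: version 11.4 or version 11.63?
version 11.63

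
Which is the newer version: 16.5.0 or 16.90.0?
16.90.0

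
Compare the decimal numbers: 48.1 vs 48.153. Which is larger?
48.153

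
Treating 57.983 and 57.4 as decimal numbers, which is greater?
57.983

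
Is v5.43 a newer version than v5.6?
Yes. Version numbers are compared segment by segment as integers, not as decimals: minor version 43 > 6, so v5.43 > v5.6 (even though the decimal 5.43 < 5.6).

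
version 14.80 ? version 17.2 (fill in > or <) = <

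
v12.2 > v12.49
False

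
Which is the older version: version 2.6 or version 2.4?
version 2.4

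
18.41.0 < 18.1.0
False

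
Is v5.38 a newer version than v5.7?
Yes. Version numbers are compared segment by segment as integers, not as decimals: minor version 38 > 7, so v5.38 > v5.7 (even though the decimal 5.38 < 5.7).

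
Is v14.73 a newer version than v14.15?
Yes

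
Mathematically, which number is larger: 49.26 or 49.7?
49.7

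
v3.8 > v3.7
True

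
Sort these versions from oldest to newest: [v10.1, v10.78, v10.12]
[v10.1, v10.12, v10.78]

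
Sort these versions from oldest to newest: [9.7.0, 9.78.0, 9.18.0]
[9.7.0, 9.18.0, 9.78.0]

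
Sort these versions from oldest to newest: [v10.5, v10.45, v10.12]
[v10.5, v10.12, v10.45]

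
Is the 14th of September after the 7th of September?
Yes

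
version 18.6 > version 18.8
False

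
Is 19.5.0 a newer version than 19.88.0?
No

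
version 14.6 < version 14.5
False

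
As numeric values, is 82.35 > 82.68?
False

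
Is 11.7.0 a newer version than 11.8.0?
No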